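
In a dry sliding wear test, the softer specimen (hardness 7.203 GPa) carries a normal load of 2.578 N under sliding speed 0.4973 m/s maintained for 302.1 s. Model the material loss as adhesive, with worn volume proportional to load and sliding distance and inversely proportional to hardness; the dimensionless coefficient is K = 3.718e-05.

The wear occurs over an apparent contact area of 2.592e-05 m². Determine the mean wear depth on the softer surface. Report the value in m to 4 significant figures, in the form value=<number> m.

value=7.713e-08 m

The intermediates are displayed rounded, and all arithmetic carries exact precision — a single final rounding: 4 significant figures.
Convert: Distance L = v·t = 0.4973 m/s × 302.1 s = 150.2 m.
Convert: Hardness H = 7.203 GPa = 7.203e+09 Pa.
Restated in SI base units: W = 2.578 N, H = 7.203e+09 Pa, K = 3.718e-05.
By Archard's law, V = K·W·L/H = 3.718e-05 · 2.578 · 150.2 / 7.203e+09 = 1.999e-12 m³.
Mean wear depth h = V/A = 1.999e-12 / 2.592e-05 = 7.713e-08 m.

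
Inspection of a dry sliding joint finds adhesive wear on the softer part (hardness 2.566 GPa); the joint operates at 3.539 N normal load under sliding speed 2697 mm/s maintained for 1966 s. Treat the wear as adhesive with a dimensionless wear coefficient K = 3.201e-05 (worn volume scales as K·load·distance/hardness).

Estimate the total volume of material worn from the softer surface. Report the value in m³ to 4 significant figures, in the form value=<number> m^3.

value=2.341e-10 m^3

Every step holds exact precision; the intermediates are shown rounded. Rounded just once: four significant digits.
Sliding speed v = 2697 mm/s = 2.697 m/s. Path length L = v·t = 2.697 m/s × 1966 s = 5302 m.
Hardness H = 2.566 GPa = 2.566e+09 Pa.
In SI base units: W = 3.539 N, H = 2.566e+09 Pa, K = 3.201e-05.
Wear volume V = K·W·L/H = 3.201e-05 · 3.539 · 5302 / 2.566e+09 = 2.341e-10 m³.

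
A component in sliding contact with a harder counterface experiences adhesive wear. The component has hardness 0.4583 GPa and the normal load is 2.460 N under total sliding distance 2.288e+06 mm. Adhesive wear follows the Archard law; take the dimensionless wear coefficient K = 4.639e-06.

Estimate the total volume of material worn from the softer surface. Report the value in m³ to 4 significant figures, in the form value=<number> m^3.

value=5.697e-11 m^3

All working math carries full float precision; printed values are rounded. Rounded just once, at 4 significant digits.
Total distance L = 2.288e+06 mm = 2288 m.
Hardness H = 0.4583 GPa = 4.583e+08 Pa.
SI base units throughout: W = 2.460 N, H = 4.583e+08 Pa, K = 4.639e-06.
Apply Archard: V = K·W·L/H = 4.639e-06 · 2.460 · 2288 / 4.583e+08 = 5.697e-11 m³.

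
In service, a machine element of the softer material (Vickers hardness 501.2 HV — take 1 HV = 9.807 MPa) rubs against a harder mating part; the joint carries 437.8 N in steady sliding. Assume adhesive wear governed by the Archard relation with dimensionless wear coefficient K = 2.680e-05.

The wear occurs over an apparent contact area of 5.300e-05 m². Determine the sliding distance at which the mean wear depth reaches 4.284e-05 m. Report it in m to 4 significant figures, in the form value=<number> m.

Intermediate values are displayed rounded. All working math runs at exact precision; rounded just once, at 4 significant figures.
Convert: Hardness H = 501.2 HV × 9.807 MPa/HV = 4915 MPa = 4.915e+09 Pa.
SI base units throughout: W = 437.8 N, H = 4.915e+09 Pa, K = 2.680e-05.
Allowed volume V_lim = h_lim·A = 4.284e-05 · 5.300e-05 = 2.271e-09 m³.
Sliding life L = V_lim·H/(K·W) = 2.271e-09 · 4.915e+09 / (2.680e-05 · 437.8) = 951.2 m.

value=951.2 m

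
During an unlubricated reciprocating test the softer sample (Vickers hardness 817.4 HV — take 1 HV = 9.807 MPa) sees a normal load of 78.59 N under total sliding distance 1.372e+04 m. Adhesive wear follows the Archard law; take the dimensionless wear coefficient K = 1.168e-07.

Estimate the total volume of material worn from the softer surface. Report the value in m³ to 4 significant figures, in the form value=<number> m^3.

Intermediate values are printed rounded. All arithmetic runs at full precision, and rounded just once: 4 significant digits.
Convert: Hardness H = 817.4 HV × 9.807 MPa/HV = 8016 MPa = 8.016e+09 Pa.
Restated in SI base units: W = 78.59 N, H = 8.016e+09 Pa, K = 1.168e-07.
Archard volume V = K·W·L/H = 1.168e-07 · 78.59 · 1.372e+04 / 8.016e+09 = 1.571e-11 m³.

value=1.571e-11 m^3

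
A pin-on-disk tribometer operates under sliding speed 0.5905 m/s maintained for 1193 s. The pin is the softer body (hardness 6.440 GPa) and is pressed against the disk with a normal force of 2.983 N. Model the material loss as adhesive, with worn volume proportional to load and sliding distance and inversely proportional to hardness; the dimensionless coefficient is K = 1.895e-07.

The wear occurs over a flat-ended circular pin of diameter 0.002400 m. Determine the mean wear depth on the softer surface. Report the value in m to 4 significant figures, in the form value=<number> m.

The intermediates are displayed rounded; the algebra carries exact precision, and rounded just once: four significant digits.
Convert: Distance L = v·t = 0.5905 m/s × 1193 s = 704.5 m.
Convert: Hardness H = 6.440 GPa = 6.440e+09 Pa.
Convert: Contact area A = π·d²/4 = π·(0.002400 m)²/4 = 4.524e-06 m².
In SI base units, W = 2.983 N, H = 6.440e+09 Pa, K = 1.895e-07.
Wear volume V = K·W·L/H = 1.895e-07 · 2.983 · 704.5 / 6.440e+09 = 6.184e-14 m³.
Depth of wear h = V/A = 6.184e-14 / 4.524e-06 = 1.367e-08 m.

value=1.367e-08 m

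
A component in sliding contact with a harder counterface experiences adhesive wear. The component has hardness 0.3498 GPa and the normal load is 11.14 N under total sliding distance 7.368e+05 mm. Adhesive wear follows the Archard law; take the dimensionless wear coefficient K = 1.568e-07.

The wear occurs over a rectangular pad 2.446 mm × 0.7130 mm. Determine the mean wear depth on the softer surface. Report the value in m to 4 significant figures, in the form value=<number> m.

Intermediate values are printed rounded — every step keeps full precision, and a lone final rounding to four significant figures.
Convert: Distance covered L = 7.368e+05 mm = 736.8 m.
Convert: Hardness H = 0.3498 GPa = 3.498e+08 Pa.
Convert: Pad sides 2.446 mm × 0.7130 mm = 2.446e-03 m × 7.130e-04 m. Contact area A = 2.446e-03 m × 7.130e-04 m = 1.744e-06 m².
Working in SI base units: W = 11.14 N, H = 3.498e+08 Pa, K = 1.568e-07.
Worn volume V = K·W·L/H = 1.568e-07 · 11.14 · 736.8 / 3.498e+08 = 3.679e-12 m³.
Average depth h = V/A = 3.679e-12 / 1.744e-06 = 2.110e-06 m.

value=2.110e-06 m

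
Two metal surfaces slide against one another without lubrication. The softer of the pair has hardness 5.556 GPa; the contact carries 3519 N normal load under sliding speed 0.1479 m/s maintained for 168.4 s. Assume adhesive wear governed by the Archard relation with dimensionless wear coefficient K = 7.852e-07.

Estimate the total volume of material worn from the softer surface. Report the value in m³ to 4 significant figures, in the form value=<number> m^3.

value=1.239e-11 m^3

Intermediates are printed rounded, and each operation carries full float precision. Rounded once at the end, at 4 significant digits.
Convert: The distance L = v·t = 0.1479 m/s × 168.4 s = 24.91 m.
Convert: Hardness H = 5.556 GPa = 5.556e+09 Pa.
Working in SI base units: W = 3519 N, H = 5.556e+09 Pa, K = 7.852e-07.
By Archard's law, V = K·W·L/H = 7.852e-07 · 3519 · 24.91 / 5.556e+09 = 1.239e-11 m³.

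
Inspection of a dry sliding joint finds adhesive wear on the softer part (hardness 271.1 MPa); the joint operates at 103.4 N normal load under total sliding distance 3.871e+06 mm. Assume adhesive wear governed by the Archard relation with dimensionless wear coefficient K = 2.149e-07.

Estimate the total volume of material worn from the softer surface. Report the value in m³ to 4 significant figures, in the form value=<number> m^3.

Quoted intermediates are rounded — the computation keeps full float precision — a single final rounding to 4 significant digits.
Distance L = 3.871e+06 mm = 3871 m.
Hardness H = 271.1 MPa = 2.711e+08 Pa.
SI base units throughout: W = 103.4 N, H = 2.711e+08 Pa, K = 2.149e-07.
Volume removed: V = K·W·L/H = 2.149e-07 · 103.4 · 3871 / 2.711e+08 = 3.173e-10 m³.

value=3.173e-10 m^3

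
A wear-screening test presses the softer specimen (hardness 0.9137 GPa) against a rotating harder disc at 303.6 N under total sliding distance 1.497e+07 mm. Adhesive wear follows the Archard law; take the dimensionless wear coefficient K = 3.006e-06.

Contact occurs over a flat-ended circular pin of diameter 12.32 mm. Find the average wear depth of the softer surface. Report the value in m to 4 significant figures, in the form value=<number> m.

The algebra holds full precision. Printed values are rounded, and a lone final rounding to 4 significant figures.
Path length L = 1.497e+07 mm = 1.497e+04 m.
Hardness H = 0.9137 GPa = 9.137e+08 Pa.
Pin diameter d = 12.32 mm = 0.01232 m. Contact area A = π·d²/4 = π·(0.01232 m)²/4 = 1.192e-04 m².
As SI base values: W = 303.6 N, H = 9.137e+08 Pa, K = 3.006e-06.
Archard volume V = K·W·L/H = 3.006e-06 · 303.6 · 1.497e+04 / 9.137e+08 = 1.495e-08 m³.
Mean wear depth h = V/A = 1.495e-08 / 1.192e-04 = 1.254e-04 m.

value=1.254e-04 m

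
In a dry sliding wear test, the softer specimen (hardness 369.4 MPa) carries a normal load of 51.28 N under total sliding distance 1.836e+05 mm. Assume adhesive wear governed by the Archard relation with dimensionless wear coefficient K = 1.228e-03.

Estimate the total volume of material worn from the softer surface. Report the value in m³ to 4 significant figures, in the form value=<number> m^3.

Shown intermediates are rounded. All arithmetic maintains exact precision; one last rounding: four significant figures.
Sliding distance L = 1.836e+05 mm = 183.6 m.
Hardness H = 369.4 MPa = 3.694e+08 Pa.
Working in SI base units: W = 51.28 N, H = 3.694e+08 Pa, K = 1.228e-03.
Worn volume V = K·W·L/H = 1.228e-03 · 51.28 · 183.6 / 3.694e+08 = 3.130e-08 m³.

value=3.130e-08 m^3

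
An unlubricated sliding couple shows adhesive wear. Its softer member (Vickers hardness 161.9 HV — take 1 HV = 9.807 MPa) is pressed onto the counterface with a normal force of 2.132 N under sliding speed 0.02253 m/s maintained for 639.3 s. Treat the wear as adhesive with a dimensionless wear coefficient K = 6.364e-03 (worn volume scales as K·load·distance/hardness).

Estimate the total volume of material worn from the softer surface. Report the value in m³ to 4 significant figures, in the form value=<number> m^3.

Each operation runs at full precision — printed values are rounded; rounded just once: 4 significant figures.
Sliding distance L = v·t = 0.02253 m/s × 639.3 s = 14.40 m.
Hardness H = 161.9 HV × 9.807 MPa/HV = 1588 MPa = 1.588e+09 Pa.
Expressed in SI base units: W = 2.132 N, H = 1.588e+09 Pa, K = 6.364e-03.
Apply Archard: V = K·W·L/H = 6.364e-03 · 2.132 · 14.40 / 1.588e+09 = 1.231e-10 m³.

value=1.231e-10 m^3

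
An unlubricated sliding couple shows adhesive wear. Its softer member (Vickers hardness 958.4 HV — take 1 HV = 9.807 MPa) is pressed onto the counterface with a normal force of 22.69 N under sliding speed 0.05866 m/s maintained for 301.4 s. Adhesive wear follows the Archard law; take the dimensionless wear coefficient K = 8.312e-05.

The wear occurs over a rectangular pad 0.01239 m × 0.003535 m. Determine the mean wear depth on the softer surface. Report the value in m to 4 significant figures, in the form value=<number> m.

The intermediates are shown rounded, and all working math runs at full float precision, and rounded once at the end: four significant digits.
Path length L = v·t = 0.05866 m/s × 301.4 s = 17.68 m.
Hardness H = 958.4 HV × 9.807 MPa/HV = 9399 MPa = 9.399e+09 Pa.
Contact area A = 0.01239 m × 0.003535 m = 4.380e-05 m².
As SI base values: W = 22.69 N, H = 9.399e+09 Pa, K = 8.312e-05.
Volume removed: V = K·W·L/H = 8.312e-05 · 22.69 · 17.68 / 9.399e+09 = 3.548e-12 m³.
Depth h = V/A = 3.548e-12 / 4.380e-05 = 8.100e-08 m.

value=8.100e-08 m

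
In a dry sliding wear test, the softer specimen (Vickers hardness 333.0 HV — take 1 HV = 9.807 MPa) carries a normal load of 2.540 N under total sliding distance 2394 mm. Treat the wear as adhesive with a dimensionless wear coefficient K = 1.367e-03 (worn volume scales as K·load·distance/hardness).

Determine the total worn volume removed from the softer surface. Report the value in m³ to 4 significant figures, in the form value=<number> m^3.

Intermediates are shown rounded. All arithmetic runs at full float precision; one last rounding to four significant digits.
The distance L = 2394 mm = 2.394 m.
Hardness H = 333.0 HV × 9.807 MPa/HV = 3266 MPa = 3.266e+09 Pa.
Working in SI base units: W = 2.540 N, H = 3.266e+09 Pa, K = 1.367e-03.
Volume removed: V = K·W·L/H = 1.367e-03 · 2.540 · 2.394 / 3.266e+09 = 2.545e-12 m³.

value=2.545e-12 m^3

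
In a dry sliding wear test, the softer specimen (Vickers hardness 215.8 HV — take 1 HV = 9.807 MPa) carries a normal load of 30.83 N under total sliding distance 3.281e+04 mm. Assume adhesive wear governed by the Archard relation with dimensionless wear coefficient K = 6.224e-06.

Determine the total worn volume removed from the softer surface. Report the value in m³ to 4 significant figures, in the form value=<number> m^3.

Intermediates are displayed rounded — all working math keeps exact precision, and rounded just once, at 4 significant figures.
Distance L = 3.281e+04 mm = 32.81 m.
Hardness H = 215.8 HV × 9.807 MPa/HV = 2116 MPa = 2.116e+09 Pa.
As SI base values: W = 30.83 N, H = 2.116e+09 Pa, K = 6.224e-06.
Volume removed: V = K·W·L/H = 6.224e-06 · 30.83 · 32.81 / 2.116e+09 = 2.975e-12 m³.

value=2.975e-12 m^3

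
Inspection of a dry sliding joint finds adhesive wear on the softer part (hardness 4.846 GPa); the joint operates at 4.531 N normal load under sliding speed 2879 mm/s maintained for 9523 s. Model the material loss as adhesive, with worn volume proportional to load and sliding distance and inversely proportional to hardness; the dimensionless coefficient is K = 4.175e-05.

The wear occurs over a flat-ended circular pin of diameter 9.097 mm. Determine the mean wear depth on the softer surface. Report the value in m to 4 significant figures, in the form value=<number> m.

The intermediates are shown rounded — each operation holds full precision; one final rounding to four significant figures.
Sliding speed v = 2879 mm/s = 2.879 m/s. Path length L = v·t = 2.879 m/s × 9523 s = 2.742e+04 m.
Hardness H = 4.846 GPa = 4.846e+09 Pa.
Pin diameter d = 9.097 mm = 0.009097 m. Contact area A = π·d²/4 = π·(0.009097 m)²/4 = 6.500e-05 m².
In SI base units: W = 4.531 N, H = 4.846e+09 Pa, K = 4.175e-05.
Wear volume V = K·W·L/H = 4.175e-05 · 4.531 · 2.742e+04 / 4.846e+09 = 1.070e-09 m³.
Average depth h = V/A = 1.070e-09 / 6.500e-05 = 1.647e-05 m.

value=1.647e-05 m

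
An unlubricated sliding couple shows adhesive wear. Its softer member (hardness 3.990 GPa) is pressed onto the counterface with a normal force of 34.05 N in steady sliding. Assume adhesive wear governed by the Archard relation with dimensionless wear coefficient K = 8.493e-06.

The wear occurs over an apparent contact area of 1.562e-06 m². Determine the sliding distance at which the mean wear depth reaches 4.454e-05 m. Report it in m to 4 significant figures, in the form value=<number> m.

value=959.9 m

The computation holds full float precision, and intermediate values are printed rounded; one last rounding to four significant figures.
Convert: Hardness H = 3.990 GPa = 3.990e+09 Pa.
SI base units throughout: W = 34.05 N, H = 3.990e+09 Pa, K = 8.493e-06.
Wearable volume V_lim = h_lim·A = 4.454e-05 · 1.562e-06 = 6.957e-11 m³.
Life L = V_lim·H/(K·W) = 6.957e-11 · 3.990e+09 / (8.493e-06 · 34.05) = 959.9 m.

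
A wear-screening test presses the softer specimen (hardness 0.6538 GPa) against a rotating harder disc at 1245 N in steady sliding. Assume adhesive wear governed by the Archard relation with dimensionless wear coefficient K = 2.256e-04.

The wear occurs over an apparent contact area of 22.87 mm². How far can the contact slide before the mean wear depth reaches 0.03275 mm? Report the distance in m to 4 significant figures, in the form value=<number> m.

value=1.743 m

Intermediate values are displayed rounded; the computation holds exact precision; one final rounding, at four significant figures.
Hardness H = 0.6538 GPa = 6.538e+08 Pa.
Contact area A = 22.87 mm² = 2.287e-05 m².
Depth limit h_lim = 0.03275 mm = 3.275e-05 m.
As SI base values: W = 1245 N, H = 6.538e+08 Pa, K = 2.256e-04.
At the depth limit, V_lim = h_lim·A = 3.275e-05 · 2.287e-05 = 7.490e-10 m³.
Life L = V_lim·H/(K·W) = 7.490e-10 · 6.538e+08 / (2.256e-04 · 1245) = 1.743 m.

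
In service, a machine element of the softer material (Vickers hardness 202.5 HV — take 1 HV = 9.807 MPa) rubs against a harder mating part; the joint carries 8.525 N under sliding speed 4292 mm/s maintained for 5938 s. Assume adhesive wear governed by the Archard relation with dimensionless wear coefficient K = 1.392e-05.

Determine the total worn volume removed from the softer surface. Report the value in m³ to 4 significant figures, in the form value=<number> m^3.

Printed values are rounded. All arithmetic runs at full precision — a lone final rounding to four significant digits.
Sliding speed v = 4292 mm/s = 4.292 m/s. The distance L = v·t = 4.292 m/s × 5938 s = 2.549e+04 m.
Hardness H = 202.5 HV × 9.807 MPa/HV = 1986 MPa = 1.986e+09 Pa.
Restated in SI base units: W = 8.525 N, H = 1.986e+09 Pa, K = 1.392e-05.
Worn volume V = K·W·L/H = 1.392e-05 · 8.525 · 2.549e+04 / 1.986e+09 = 1.523e-09 m³.

value=1.523e-09 m^3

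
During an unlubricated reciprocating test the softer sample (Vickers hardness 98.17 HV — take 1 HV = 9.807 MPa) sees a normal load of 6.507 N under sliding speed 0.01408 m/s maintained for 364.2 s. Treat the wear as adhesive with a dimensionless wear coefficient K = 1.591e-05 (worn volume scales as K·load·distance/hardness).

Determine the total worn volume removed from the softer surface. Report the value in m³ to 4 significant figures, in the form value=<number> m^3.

value=5.514e-13 m^3

Each operation holds full precision, and intermediate values are shown rounded — rounded once at the end to 4 significant figures.
Convert: Total distance L = v·t = 0.01408 m/s × 364.2 s = 5.128 m.
Convert: Hardness H = 98.17 HV × 9.807 MPa/HV = 962.8 MPa = 9.628e+08 Pa.
In SI base units, W = 6.507 N, H = 9.628e+08 Pa, K = 1.591e-05.
Archard volume V = K·W·L/H = 1.591e-05 · 6.507 · 5.128 / 9.628e+08 = 5.514e-13 m³.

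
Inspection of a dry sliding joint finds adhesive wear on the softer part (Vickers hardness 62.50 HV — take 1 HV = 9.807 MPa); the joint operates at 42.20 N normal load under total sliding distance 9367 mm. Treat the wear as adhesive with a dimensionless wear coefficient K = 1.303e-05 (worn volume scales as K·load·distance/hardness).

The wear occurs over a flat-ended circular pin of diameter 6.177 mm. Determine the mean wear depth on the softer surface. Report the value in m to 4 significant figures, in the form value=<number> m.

value=2.804e-07 m

Every step holds exact precision, and shown intermediates are rounded; rounded once at the end to 4 significant figures.
Convert: Path length L = 9367 mm = 9.367 m.
Convert: Hardness H = 62.50 HV × 9.807 MPa/HV = 612.9 MPa = 6.129e+08 Pa.
Convert: Pin diameter d = 6.177 mm = 0.006177 m. Contact area A = π·d²/4 = π·(0.006177 m)²/4 = 2.997e-05 m².
In SI base units, W = 42.20 N, H = 6.129e+08 Pa, K = 1.303e-05.
Archard relation: V = K·W·L/H = 1.303e-05 · 42.20 · 9.367 / 6.129e+08 = 8.403e-12 m³.
Mean depth h = V/A = 8.403e-12 / 2.997e-05 = 2.804e-07 m.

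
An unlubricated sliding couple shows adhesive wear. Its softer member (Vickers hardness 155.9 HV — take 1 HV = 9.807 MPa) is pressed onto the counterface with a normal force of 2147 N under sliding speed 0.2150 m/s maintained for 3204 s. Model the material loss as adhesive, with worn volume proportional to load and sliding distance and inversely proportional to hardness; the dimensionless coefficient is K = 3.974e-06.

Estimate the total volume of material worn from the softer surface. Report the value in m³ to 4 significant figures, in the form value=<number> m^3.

The computation carries full float precision, and intermediates are displayed rounded; one last rounding to 4 significant figures.
Convert: Total distance L = v·t = 0.2150 m/s × 3204 s = 688.9 m.
Convert: Hardness H = 155.9 HV × 9.807 MPa/HV = 1529 MPa = 1.529e+09 Pa.
As SI base values: W = 2147 N, H = 1.529e+09 Pa, K = 3.974e-06.
Wear volume V = K·W·L/H = 3.974e-06 · 2147 · 688.9 / 1.529e+09 = 3.844e-09 m³.

value=3.844e-09 m^3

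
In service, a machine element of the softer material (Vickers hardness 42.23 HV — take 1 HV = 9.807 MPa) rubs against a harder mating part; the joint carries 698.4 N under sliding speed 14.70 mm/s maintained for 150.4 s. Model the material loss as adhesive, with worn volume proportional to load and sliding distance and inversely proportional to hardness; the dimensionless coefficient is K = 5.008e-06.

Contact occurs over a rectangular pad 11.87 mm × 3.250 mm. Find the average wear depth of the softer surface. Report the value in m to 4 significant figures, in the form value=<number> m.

value=4.840e-07 m

All arithmetic holds exact precision — the intermediates appear rounded, and a lone final rounding: 4 significant figures.
Sliding speed v = 14.70 mm/s = 0.01470 m/s. The distance L = v·t = 0.01470 m/s × 150.4 s = 2.211 m.
Hardness H = 42.23 HV × 9.807 MPa/HV = 414.1 MPa = 4.141e+08 Pa.
Pad sides 11.87 mm × 3.250 mm = 0.01187 m × 0.003250 m. Contact area A = 0.01187 m × 0.003250 m = 3.858e-05 m².
In SI base units: W = 698.4 N, H = 4.141e+08 Pa, K = 5.008e-06.
Volume removed: V = K·W·L/H = 5.008e-06 · 698.4 · 2.211 / 4.141e+08 = 1.867e-11 m³.
Depth of wear h = V/A = 1.867e-11 / 3.858e-05 = 4.840e-07 m.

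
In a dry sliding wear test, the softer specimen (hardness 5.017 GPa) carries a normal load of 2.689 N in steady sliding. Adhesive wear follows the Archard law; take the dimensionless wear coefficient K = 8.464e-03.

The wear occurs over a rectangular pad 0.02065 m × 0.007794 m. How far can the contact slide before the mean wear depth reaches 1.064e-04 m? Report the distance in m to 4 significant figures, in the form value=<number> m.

value=3775 m

Intermediates are displayed rounded, and each operation carries full float precision, and one final rounding to four significant digits.
Convert: Hardness H = 5.017 GPa = 5.017e+09 Pa.
Convert: Contact area A = 0.02065 m × 0.007794 m = 1.609e-04 m².
In SI base units: W = 2.689 N, H = 5.017e+09 Pa, K = 8.464e-03.
Limit volume V_lim = h_lim·A = 1.064e-04 · 1.609e-04 = 1.712e-08 m³.
So the life L = V_lim·H/(K·W) = 1.712e-08 · 5.017e+09 / (8.464e-03 · 2.689) = 3775 m.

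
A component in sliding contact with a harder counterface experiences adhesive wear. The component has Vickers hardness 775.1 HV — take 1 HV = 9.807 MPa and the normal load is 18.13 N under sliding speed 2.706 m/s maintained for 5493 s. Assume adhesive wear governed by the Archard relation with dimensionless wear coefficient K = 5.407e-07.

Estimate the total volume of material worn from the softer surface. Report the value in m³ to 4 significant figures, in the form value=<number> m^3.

value=1.917e-11 m^3

The intermediates appear rounded — all arithmetic keeps full float precision. Rounded once at the end to four significant figures.
Convert: Total distance L = v·t = 2.706 m/s × 5493 s = 1.486e+04 m.
Convert: Hardness H = 775.1 HV × 9.807 MPa/HV = 7601 MPa = 7.601e+09 Pa.
Restated in SI base units: W = 18.13 N, H = 7.601e+09 Pa, K = 5.407e-07.
By Archard's law, V = K·W·L/H = 5.407e-07 · 18.13 · 1.486e+04 / 7.601e+09 = 1.917e-11 m³.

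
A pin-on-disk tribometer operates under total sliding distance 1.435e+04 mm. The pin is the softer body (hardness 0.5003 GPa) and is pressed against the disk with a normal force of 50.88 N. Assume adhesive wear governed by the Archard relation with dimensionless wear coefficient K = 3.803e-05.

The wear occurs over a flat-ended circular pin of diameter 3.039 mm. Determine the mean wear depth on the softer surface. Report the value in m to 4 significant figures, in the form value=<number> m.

All arithmetic carries full float precision; intermediate values are shown rounded — one final rounding: four significant digits.
Sliding distance L = 1.435e+04 mm = 14.35 m.
Hardness H = 0.5003 GPa = 5.003e+08 Pa.
Pin diameter d = 3.039 mm = 0.003039 m. Contact area A = π·d²/4 = π·(0.003039 m)²/4 = 7.254e-06 m².
Collected in SI base units: W = 50.88 N, H = 5.003e+08 Pa, K = 3.803e-05.
Volume removed: V = K·W·L/H = 3.803e-05 · 50.88 · 14.35 / 5.003e+08 = 5.550e-11 m³.
Average depth h = V/A = 5.550e-11 / 7.254e-06 = 7.651e-06 m.

value=7.651e-06 m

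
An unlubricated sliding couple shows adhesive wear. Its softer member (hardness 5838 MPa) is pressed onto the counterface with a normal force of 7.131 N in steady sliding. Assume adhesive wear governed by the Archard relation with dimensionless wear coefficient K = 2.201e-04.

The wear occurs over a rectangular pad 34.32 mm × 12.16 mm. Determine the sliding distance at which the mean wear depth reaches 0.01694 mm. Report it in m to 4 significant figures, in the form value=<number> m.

value=2.630e+04 m

The computation runs at full float precision, and the intermediates are displayed rounded — a single final rounding, at four significant figures.
Convert: Hardness H = 5838 MPa = 5.838e+09 Pa.
Convert: Pad sides 34.32 mm × 12.16 mm = 0.03432 m × 0.01216 m. Contact area A = 0.03432 m × 0.01216 m = 4.173e-04 m².
Convert: Depth limit h_lim = 0.01694 mm = 1.694e-05 m.
SI base units throughout: W = 7.131 N, H = 5.838e+09 Pa, K = 2.201e-04.
Allowed volume V_lim = h_lim·A = 1.694e-05 · 4.173e-04 = 7.070e-09 m³.
Life L = V_lim·H/(K·W) = 7.070e-09 · 5.838e+09 / (2.201e-04 · 7.131) = 2.630e+04 m.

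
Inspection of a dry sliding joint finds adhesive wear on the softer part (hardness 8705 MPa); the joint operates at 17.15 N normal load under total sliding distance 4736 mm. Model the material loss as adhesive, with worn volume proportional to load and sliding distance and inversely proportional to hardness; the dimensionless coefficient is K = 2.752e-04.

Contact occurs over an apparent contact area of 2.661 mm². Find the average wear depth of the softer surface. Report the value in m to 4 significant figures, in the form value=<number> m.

value=9.650e-07 m

The algebra keeps full float precision; the intermediates are shown rounded. Rounded just once, at 4 significant digits.
Convert: Path length L = 4736 mm = 4.736 m.
Convert: Hardness H = 8705 MPa = 8.705e+09 Pa.
Convert: Contact area A = 2.661 mm² = 2.661e-06 m².
Expressed in SI base units: W = 17.15 N, H = 8.705e+09 Pa, K = 2.752e-04.
Worn volume V = K·W·L/H = 2.752e-04 · 17.15 · 4.736 / 8.705e+09 = 2.568e-12 m³.
Average depth h = V/A = 2.568e-12 / 2.661e-06 = 9.650e-07 m.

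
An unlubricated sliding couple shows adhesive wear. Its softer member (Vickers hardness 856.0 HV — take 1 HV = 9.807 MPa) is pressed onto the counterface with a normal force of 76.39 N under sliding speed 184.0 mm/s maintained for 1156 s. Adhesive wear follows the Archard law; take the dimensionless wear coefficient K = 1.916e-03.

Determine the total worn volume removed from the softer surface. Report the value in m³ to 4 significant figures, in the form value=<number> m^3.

value=3.708e-09 m^3

Intermediate values are displayed rounded, and each operation carries exact precision. Rounded just once to four significant figures.
Convert: Sliding speed v = 184.0 mm/s = 0.1840 m/s. Sliding distance L = v·t = 0.1840 m/s × 1156 s = 212.7 m.
Convert: Hardness H = 856.0 HV × 9.807 MPa/HV = 8395 MPa = 8.395e+09 Pa.
Collected in SI base units: W = 76.39 N, H = 8.395e+09 Pa, K = 1.916e-03.
Archard volume V = K·W·L/H = 1.916e-03 · 76.39 · 212.7 / 8.395e+09 = 3.708e-09 m³.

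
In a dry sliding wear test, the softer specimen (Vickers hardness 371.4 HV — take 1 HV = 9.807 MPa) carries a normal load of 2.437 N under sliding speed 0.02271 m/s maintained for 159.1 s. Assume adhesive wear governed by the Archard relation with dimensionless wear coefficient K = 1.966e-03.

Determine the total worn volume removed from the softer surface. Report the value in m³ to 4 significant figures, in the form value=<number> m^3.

Intermediate values are shown rounded. Every step holds full float precision, and one final rounding to 4 significant figures.
Distance covered L = v·t = 0.02271 m/s × 159.1 s = 3.613 m.
Hardness H = 371.4 HV × 9.807 MPa/HV = 3642 MPa = 3.642e+09 Pa.
Working in SI base units: W = 2.437 N, H = 3.642e+09 Pa, K = 1.966e-03.
Wear volume V = K·W·L/H = 1.966e-03 · 2.437 · 3.613 / 3.642e+09 = 4.753e-12 m³.

value=4.753e-12 m^3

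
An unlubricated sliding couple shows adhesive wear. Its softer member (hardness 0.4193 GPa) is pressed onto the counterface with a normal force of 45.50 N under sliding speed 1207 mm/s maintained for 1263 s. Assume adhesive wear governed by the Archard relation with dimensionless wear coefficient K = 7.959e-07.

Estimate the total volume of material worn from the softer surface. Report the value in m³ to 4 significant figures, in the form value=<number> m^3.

value=1.317e-10 m^3

Intermediate values are shown rounded; every step carries full precision; rounded once at the end to four significant digits.
Sliding speed v = 1207 mm/s = 1.207 m/s. Sliding distance L = v·t = 1.207 m/s × 1263 s = 1524 m.
Hardness H = 0.4193 GPa = 4.193e+08 Pa.
Restated in SI base units: W = 45.50 N, H = 4.193e+08 Pa, K = 7.959e-07.
The Archard volume V = K·W·L/H = 7.959e-07 · 45.50 · 1524 / 4.193e+08 = 1.317e-10 m³.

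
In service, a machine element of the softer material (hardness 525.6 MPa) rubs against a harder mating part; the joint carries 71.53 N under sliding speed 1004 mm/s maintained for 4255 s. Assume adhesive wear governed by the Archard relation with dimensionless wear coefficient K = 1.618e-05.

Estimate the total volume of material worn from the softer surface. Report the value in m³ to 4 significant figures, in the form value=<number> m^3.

value=9.407e-09 m^3

The computation maintains full precision. The intermediates are printed rounded; a lone final rounding, at four significant figures.
Convert: Sliding speed v = 1004 mm/s = 1.004 m/s. Distance covered L = v·t = 1.004 m/s × 4255 s = 4272 m.
Convert: Hardness H = 525.6 MPa = 5.256e+08 Pa.
Collected in SI base units: W = 71.53 N, H = 5.256e+08 Pa, K = 1.618e-05.
Worn volume V = K·W·L/H = 1.618e-05 · 71.53 · 4272 / 5.256e+08 = 9.407e-09 m³.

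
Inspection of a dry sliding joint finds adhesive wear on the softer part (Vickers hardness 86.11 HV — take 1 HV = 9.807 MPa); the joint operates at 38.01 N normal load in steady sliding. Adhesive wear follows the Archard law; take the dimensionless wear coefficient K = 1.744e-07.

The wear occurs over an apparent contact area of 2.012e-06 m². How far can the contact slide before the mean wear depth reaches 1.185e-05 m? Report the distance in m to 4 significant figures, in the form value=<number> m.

Shown intermediates are rounded; every step runs at exact precision. Rounded once at the end: four significant digits.
Convert: Hardness H = 86.11 HV × 9.807 MPa/HV = 844.5 MPa = 8.445e+08 Pa.
In SI base units, W = 38.01 N, H = 8.445e+08 Pa, K = 1.744e-07.
Allowed volume V_lim = h_lim·A = 1.185e-05 · 2.012e-06 = 2.384e-11 m³.
Life L = V_lim·H/(K·W) = 2.384e-11 · 8.445e+08 / (1.744e-07 · 38.01) = 3037 m.

value=3037 m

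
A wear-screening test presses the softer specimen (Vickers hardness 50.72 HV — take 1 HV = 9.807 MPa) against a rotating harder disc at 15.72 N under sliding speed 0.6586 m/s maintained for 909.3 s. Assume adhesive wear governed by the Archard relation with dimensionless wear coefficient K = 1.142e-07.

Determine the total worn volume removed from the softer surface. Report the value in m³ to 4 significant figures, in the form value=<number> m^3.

value=2.161e-12 m^3

Each operation holds full precision — intermediates are printed rounded. Rounded once at the end to four significant figures.
Convert: Distance L = v·t = 0.6586 m/s × 909.3 s = 598.9 m.
Convert: Hardness H = 50.72 HV × 9.807 MPa/HV = 497.4 MPa = 4.974e+08 Pa.
Collected in SI base units: W = 15.72 N, H = 4.974e+08 Pa, K = 1.142e-07.
Archard volume V = K·W·L/H = 1.142e-07 · 15.72 · 598.9 / 4.974e+08 = 2.161e-12 m³.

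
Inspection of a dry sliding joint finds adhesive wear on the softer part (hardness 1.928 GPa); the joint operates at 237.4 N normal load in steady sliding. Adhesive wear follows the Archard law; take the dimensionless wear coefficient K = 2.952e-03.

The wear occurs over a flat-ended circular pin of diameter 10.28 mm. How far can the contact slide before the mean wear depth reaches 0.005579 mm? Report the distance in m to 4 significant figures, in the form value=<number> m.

All arithmetic keeps exact precision; intermediates are shown rounded; one last rounding: four significant figures.
Hardness H = 1.928 GPa = 1.928e+09 Pa.
Pin diameter d = 10.28 mm = 0.01028 m. Contact area A = π·d²/4 = π·(0.01028 m)²/4 = 8.300e-05 m².
Depth limit h_lim = 0.005579 mm = 5.579e-06 m.
In SI base units, W = 237.4 N, H = 1.928e+09 Pa, K = 2.952e-03.
Permissible volume V_lim = h_lim·A = 5.579e-06 · 8.300e-05 = 4.631e-10 m³.
Inverting, life L = V_lim·H/(K·W) = 4.631e-10 · 1.928e+09 / (2.952e-03 · 237.4) = 1.274 m.

value=1.274 m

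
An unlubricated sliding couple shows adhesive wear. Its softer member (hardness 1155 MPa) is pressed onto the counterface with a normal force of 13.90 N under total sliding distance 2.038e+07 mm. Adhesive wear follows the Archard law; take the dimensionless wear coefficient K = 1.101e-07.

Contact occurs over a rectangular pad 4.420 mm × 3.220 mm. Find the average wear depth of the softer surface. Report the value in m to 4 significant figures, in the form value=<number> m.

Intermediate values are shown rounded, and the computation maintains full float precision — a lone final rounding: four significant digits.
Convert: Sliding distance L = 2.038e+07 mm = 2.038e+04 m.
Convert: Hardness H = 1155 MPa = 1.155e+09 Pa.
Convert: Pad sides 4.420 mm × 3.220 mm = 0.004420 m × 0.003220 m. Contact area A = 0.004420 m × 0.003220 m = 1.423e-05 m².
Expressed in SI base units: W = 13.90 N, H = 1.155e+09 Pa, K = 1.101e-07.
Worn volume V = K·W·L/H = 1.101e-07 · 13.90 · 2.038e+04 / 1.155e+09 = 2.700e-11 m³.
Wear depth h = V/A = 2.700e-11 / 1.423e-05 = 1.897e-06 m.

value=1.897e-06 m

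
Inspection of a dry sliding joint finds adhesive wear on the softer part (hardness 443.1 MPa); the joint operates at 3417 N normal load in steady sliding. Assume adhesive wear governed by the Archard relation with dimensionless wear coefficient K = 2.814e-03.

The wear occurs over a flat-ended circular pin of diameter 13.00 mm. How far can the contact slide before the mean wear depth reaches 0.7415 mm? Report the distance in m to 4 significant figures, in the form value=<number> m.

value=4.535 m

The computation carries full precision. Printed values are rounded — one last rounding to four significant digits.
Hardness H = 443.1 MPa = 4.431e+08 Pa.
Pin diameter d = 13.00 mm = 0.01300 m. Contact area A = π·d²/4 = π·(0.01300 m)²/4 = 1.327e-04 m².
Depth limit h_lim = 0.7415 mm = 7.415e-04 m.
SI base units throughout: W = 3417 N, H = 4.431e+08 Pa, K = 2.814e-03.
Wearable volume V_lim = h_lim·A = 7.415e-04 · 1.327e-04 = 9.842e-08 m³.
Thus life L = V_lim·H/(K·W) = 9.842e-08 · 4.431e+08 / (2.814e-03 · 3417) = 4.535 m.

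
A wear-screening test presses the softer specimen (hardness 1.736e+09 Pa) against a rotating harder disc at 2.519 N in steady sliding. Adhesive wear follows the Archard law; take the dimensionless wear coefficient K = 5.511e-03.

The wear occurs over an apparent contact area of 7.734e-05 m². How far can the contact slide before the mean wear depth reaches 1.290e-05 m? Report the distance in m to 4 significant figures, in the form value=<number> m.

Each operation runs at exact precision; the intermediates are printed rounded, and rounded once at the end, at 4 significant digits.
As SI base values: W = 2.519 N, H = 1.736e+09 Pa, K = 5.511e-03.
Allowed volume V_lim = h_lim·A = 1.290e-05 · 7.734e-05 = 9.977e-10 m³.
Sliding life L = V_lim·H/(K·W) = 9.977e-10 · 1.736e+09 / (5.511e-03 · 2.519) = 124.8 m.

value=124.8 m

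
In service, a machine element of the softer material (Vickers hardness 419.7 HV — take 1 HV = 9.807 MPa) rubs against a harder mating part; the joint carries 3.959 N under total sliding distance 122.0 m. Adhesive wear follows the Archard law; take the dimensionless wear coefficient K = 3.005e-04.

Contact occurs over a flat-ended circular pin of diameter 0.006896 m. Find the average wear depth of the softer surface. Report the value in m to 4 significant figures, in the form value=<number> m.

Every step runs at full float precision — printed values are rounded; a single final rounding: four significant figures.
Hardness H = 419.7 HV × 9.807 MPa/HV = 4116 MPa = 4.116e+09 Pa.
Contact area A = π·d²/4 = π·(0.006896 m)²/4 = 3.735e-05 m².
In SI base units: W = 3.959 N, H = 4.116e+09 Pa, K = 3.005e-04.
Apply Archard: V = K·W·L/H = 3.005e-04 · 3.959 · 122.0 / 4.116e+09 = 3.526e-11 m³.
Mean depth h = V/A = 3.526e-11 / 3.735e-05 = 9.441e-07 m.

value=9.441e-07 m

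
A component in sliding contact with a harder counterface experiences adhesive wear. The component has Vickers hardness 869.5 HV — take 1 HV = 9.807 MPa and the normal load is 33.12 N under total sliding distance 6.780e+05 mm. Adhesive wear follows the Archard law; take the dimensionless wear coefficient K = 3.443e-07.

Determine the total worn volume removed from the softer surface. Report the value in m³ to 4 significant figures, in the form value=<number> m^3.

All working math holds full precision. Intermediate values are shown rounded — rounded once at the end: four significant digits.
Distance covered L = 6.780e+05 mm = 678.0 m.
Hardness H = 869.5 HV × 9.807 MPa/HV = 8527 MPa = 8.527e+09 Pa.
Restated in SI base units: W = 33.12 N, H = 8.527e+09 Pa, K = 3.443e-07.
The Archard volume V = K·W·L/H = 3.443e-07 · 33.12 · 678.0 / 8.527e+09 = 9.067e-13 m³.

value=9.067e-13 m^3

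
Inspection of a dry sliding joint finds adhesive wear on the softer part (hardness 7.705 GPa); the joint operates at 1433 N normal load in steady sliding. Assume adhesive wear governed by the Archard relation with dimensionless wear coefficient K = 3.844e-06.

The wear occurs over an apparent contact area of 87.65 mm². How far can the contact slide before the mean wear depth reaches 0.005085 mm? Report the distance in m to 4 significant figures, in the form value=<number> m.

value=623.4 m

The algebra maintains exact precision — intermediate values are printed rounded, and a lone final rounding to four significant figures.
Hardness H = 7.705 GPa = 7.705e+09 Pa.
Contact area A = 87.65 mm² = 8.765e-05 m².
Depth limit h_lim = 0.005085 mm = 5.085e-06 m.
Restated in SI base units: W = 1433 N, H = 7.705e+09 Pa, K = 3.844e-06.
Allowed volume V_lim = h_lim·A = 5.085e-06 · 8.765e-05 = 4.457e-10 m³.
Sliding life L = V_lim·H/(K·W) = 4.457e-10 · 7.705e+09 / (3.844e-06 · 1433) = 623.4 m.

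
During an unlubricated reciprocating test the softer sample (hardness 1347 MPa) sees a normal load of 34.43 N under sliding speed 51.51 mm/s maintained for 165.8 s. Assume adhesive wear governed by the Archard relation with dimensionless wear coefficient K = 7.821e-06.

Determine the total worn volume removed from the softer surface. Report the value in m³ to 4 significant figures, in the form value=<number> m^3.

value=1.707e-12 m^3

The computation runs at full float precision — intermediates are displayed rounded; one last rounding: four significant digits.
Sliding speed v = 51.51 mm/s = 0.05151 m/s. Distance L = v·t = 0.05151 m/s × 165.8 s = 8.540 m.
Hardness H = 1347 MPa = 1.347e+09 Pa.
Collected in SI base units: W = 34.43 N, H = 1.347e+09 Pa, K = 7.821e-06.
Apply Archard: V = K·W·L/H = 7.821e-06 · 34.43 · 8.540 / 1.347e+09 = 1.707e-12 m³.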